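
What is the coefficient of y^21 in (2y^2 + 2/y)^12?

General term: C(12,j)·(2y^2)^j·(2/y)^(12-j), with y-exponent 2j − 1(12−j) = 3j − 12.
Set 3j − 12 = 21: j = 11.
C(12,11) = 12; 2^11 = 2048; 2^1 = 2.
Coefficient = 12 · 2048 · 2 = 49152.

49152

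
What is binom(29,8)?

C(29,8) = (29·28·27·26·25·24·23·22) / 8! = 173059286400 / 40320 = 4292145.

4292145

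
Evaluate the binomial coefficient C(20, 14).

C(20,14) = C(20,6) by symmetry.
C(20,6) = (20·19·18·17·16·15) / 6! = 27907200 / 720 = 38760.

38760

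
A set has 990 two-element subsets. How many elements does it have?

45

n(n−1)/2 = 990 ⇒ n(n−1) = 1980. Since 45·44 = 1980, n = 45.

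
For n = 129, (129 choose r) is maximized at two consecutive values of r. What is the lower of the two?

64

For odd n = 129, C(129,r) peaks at r = (n−1)/2 and (n+1)/2; the lower is 64.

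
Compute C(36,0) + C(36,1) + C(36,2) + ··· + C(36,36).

68719476736

Setting x = 1 in (1+x)^36 gives Σ C(36,j) = 2^36 = 68719476736.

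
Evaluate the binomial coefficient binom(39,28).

1676056044

C(39,28) = C(39,11) by symmetry.
C(39,11) = (39·38·37·36·35·34·33·32·31·30·29) / 11! = 66902793897139200 / 39916800 = 1676056044.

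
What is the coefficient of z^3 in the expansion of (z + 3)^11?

The general term is C(11,j)·(z)^j·(3)^(11-j); the z^3 term has j = 3.
C(11,3) = 165.
Coefficient = C(11,3) · 3^8 = 165 · 6561 = 1082565.

1082565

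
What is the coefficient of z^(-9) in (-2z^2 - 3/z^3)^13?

-240185088

General term: C(13,j)·(-2z^2)^j·(-3/z^3)^(13-j), with z-exponent 2j − 3(13−j) = 5j − 39.
Set 5j − 39 = -9: j = 6.
C(13,6) = 1716; (-2)^6 = 64; (-3)^7 = -2187.
Coefficient = 1716 · 64 · (-2187) = -240185088.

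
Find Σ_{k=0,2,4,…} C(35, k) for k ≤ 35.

17179869184

Half of (1+1)^35 + (1−1)^35 gives the even-index sum: 2^34 = 17179869184.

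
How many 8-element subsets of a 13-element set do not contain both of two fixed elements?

825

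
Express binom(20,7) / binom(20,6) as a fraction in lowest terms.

2

C(n,k+1)/C(n,k) = (n−k)/(k+1) = (20−6)/(6+1) = 14/7 = 2.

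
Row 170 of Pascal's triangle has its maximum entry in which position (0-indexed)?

85

C(170,k) is maximized at k = 170/2 = 85.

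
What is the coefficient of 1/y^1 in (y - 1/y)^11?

462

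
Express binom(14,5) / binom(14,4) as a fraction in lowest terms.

C(n,k+1)/C(n,k) = (n−k)/(k+1) = (14−4)/(4+1) = 10/5 = 2.

2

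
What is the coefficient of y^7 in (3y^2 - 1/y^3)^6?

General term: C(6,j)·(3y^2)^j·(-1/y^3)^(6-j), with y-exponent 2j − 3(6−j) = 5j − 18.
Set 5j − 18 = 7: j = 5.
C(6,5) = 6; 3^5 = 243; (-1)^1 = -1.
Coefficient = 6 · 243 · (-1) = -1458.

-1458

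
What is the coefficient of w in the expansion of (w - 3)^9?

59049

The general term is C(9,j)·(w)^j·(-3)^(9-j); the w^1 term has j = 1.
C(9,1) = 9.
Coefficient = C(9,1) · (-3)^8 = 9 · 6561 = 59049.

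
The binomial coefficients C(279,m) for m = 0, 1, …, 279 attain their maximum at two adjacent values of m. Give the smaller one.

139

For odd n = 279, C(279,m) peaks at m = (n−1)/2 and (n+1)/2; the smaller is 139.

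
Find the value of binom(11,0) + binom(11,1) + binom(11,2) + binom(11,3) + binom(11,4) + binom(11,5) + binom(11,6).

1486

1 + 11 + 55 + 165 + 330 + 462 + 462 = 1486.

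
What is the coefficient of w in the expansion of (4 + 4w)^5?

The general term is C(5,j)·(4)^j·(4w)^(5-j); the w^1 term has j = 4.
C(5,4) = 5.
Coefficient = C(5,4) · 4^4 · 4^1 = 5 · 256 · 4 = 5120.

5120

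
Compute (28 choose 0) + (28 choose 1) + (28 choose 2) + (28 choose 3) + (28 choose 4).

1 + 28 + 378 + 3276 + 20475 = 24158.

24158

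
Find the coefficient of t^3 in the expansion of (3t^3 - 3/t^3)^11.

-81841914

General term: C(11,j)·(3t^3)^j·(-3/t^3)^(11-j), with t-exponent 3j − 3(11−j) = 6j − 33.
Set 6j − 33 = 3: j = 6.
C(11,6) = 462; 3^6 = 729; (-3)^5 = -243.
Coefficient = 462 · 729 · (-243) = -81841914.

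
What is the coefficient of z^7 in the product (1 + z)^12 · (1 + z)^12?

(1 + z)^12(1 + z)^12 = (1 + z)^24, so the coefficient of z^7 is C(24,7)·1^7 = 346104·1 = 346104.

346104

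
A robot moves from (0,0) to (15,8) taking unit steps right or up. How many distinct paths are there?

490314

Each path is a sequence of 23 steps with 15 rights: C(23,15) = 490314.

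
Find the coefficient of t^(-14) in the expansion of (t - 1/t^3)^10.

General term: C(10,j)·(t)^j·(-1/t^3)^(10-j), with t-exponent 1j − 3(10−j) = 4j − 30.
Set 4j − 30 = -14: j = 4.
C(10,4) = 210; 1^4 = 1; (-1)^6 = 1.
Coefficient = 210 · 1 · 1 = 210.

210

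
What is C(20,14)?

C(20,14) = C(20,6) by symmetry.
C(20,6) = (20·19·18·17·16·15) / 6! = 27907200 / 720 = 38760.

38760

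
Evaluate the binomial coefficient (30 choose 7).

2035800

C(30,7) = (30·29·28·27·26·25·24) / 7! = 10260432000 / 5040 = 2035800.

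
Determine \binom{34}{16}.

C(34,16) = (34·33·32·31·30·29·28·27·26·25·24·23·22·21·20·19) / 16! = 46113021921146019840000 / 20922789888000 = 2203961430.

2203961430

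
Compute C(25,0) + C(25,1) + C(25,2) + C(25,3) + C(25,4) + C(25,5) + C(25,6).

245506

1 + 25 + 300 + 2300 + 12650 + 53130 + 177100 = 245506.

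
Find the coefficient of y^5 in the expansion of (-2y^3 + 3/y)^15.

General term: C(15,j)·(-2y^3)^j·(3/y)^(15-j), with y-exponent 3j − 1(15−j) = 4j − 15.
Set 4j − 15 = 5: j = 5.
C(15,5) = 3003; (-2)^5 = -32; 3^10 = 59049.
Coefficient = 3003 · (-32) · 59049 = -5674372704.

-5674372704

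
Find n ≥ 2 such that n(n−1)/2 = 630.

36

n(n−1)/2 = 630 ⇒ n(n−1) = 1260. Since 36·35 = 1260, n = 36.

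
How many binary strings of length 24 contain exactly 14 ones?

Choose the 14 positions: C(24,14) = 1961256.

1961256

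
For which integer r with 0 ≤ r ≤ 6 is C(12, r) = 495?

C(12,r) increases on 0 ≤ r ≤ 6. C(12,3) = 220 and C(12,4) = 495, so r = 4.

4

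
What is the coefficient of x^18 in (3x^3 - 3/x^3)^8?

-52488

General term: C(8,j)·(3x^3)^j·(-3/x^3)^(8-j), with x-exponent 3j − 3(8−j) = 6j − 24.
Set 6j − 24 = 18: j = 7.
C(8,7) = 8; 3^7 = 2187; (-3)^1 = -3.
Coefficient = 8 · 2187 · (-3) = -52488.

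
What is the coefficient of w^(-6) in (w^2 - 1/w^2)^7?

General term: C(7,j)·(w^2)^j·(-1/w^2)^(7-j), with w-exponent 2j − 2(7−j) = 4j − 14.
Set 4j − 14 = -6: j = 2.
C(7,2) = 21; 1^2 = 1; (-1)^5 = -1.
Coefficient = 21 · 1 · (-1) = -21.

-21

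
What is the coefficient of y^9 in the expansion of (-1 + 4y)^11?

14417920

The general term is C(11,j)·(-1)^j·(4y)^(11-j); the y^9 term has j = 2.
C(11,2) = 55.
Coefficient = C(11,2) · 4^9 = 55 · 262144 = 14417920.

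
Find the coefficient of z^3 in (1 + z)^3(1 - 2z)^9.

Coefficient of z^3 = Σ_{j} C(3,j)·1^j·C(9,3-j)·(-2)^(3-j) for j from 0 to 3.
= (-672) + 432 + (-54) + 1 = -293.

-293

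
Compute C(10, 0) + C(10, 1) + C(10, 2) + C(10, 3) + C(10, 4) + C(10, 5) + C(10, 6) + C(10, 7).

968

1 + 10 + 45 + 120 + 210 + 252 + 210 + 120 = 968.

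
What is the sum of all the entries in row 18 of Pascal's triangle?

The entries of row 18 sum to 2^18 = 262144.

262144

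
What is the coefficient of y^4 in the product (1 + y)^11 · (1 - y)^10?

45

Coefficient of y^4 = Σ_{j} C(11,j)·1^j·C(10,4-j)·(-1)^(4-j) for j from 0 to 4.
= 210 + (-1320) + 2475 + (-1650) + 330 = 45.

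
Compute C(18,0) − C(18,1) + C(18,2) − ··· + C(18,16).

The partial alternating sum Σ_{k=0}^{16} (−1)^k C(18,k) = (−1)^16 C(17,16) = 17.

17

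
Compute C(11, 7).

C(11,7) = C(11,4) by symmetry.
C(11,4) = (11·10·9·8) / 4! = 7920 / 24 = 330.

330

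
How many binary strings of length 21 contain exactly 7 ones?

Choose the 7 positions: C(21,7) = 116280.

116280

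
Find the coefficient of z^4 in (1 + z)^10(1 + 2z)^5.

4090

Coefficient of z^4 = Σ_{j} C(10,j)·1^j·C(5,4-j)·2^(4-j) for j from 0 to 4.
= 80 + 800 + 1800 + 1200 + 210 = 4090.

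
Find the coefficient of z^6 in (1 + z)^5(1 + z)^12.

12376

Coefficient of z^6 = Σ_{j} C(5,j)·C(12,6-j) for j from 0 to 5.
= 924 + 3960 + 4950 + 2200 + 330 + 12 = 12376.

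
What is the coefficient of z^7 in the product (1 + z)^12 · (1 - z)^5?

176

Coefficient of z^7 = Σ_{j} C(12,j)·1^j·C(5,7-j)·(-1)^(7-j) for j from 2 to 7.
= (-66) + 1100 + (-4950) + 7920 + (-4620) + 792 = 176.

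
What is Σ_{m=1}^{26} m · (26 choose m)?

872415232

Since m·C(26,m) = 26·C(25,m−1), the sum is 26·2^25 = 26·33554432 = 872415232.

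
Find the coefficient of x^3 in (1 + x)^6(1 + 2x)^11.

Coefficient of x^3 = Σ_{j} C(6,j)·1^j·C(11,3-j)·2^(3-j) for j from 0 to 3.
= 1320 + 1320 + 330 + 20 = 2990.

2990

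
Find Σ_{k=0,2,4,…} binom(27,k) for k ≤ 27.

67108864

Even-k terms of row 27 sum to 2^26 = 67108864.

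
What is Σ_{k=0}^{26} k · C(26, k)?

872415232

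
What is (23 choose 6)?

100947

C(23,6) = (23·22·21·20·19·18) / 6! = 72681840 / 720 = 100947.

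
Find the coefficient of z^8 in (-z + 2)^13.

41184

The general term is C(13,j)·(-z)^j·(2)^(13-j); the z^8 term has j = 8.
C(13,8) = 1287.
Coefficient = C(13,8) · 2^5 = 1287 · 32 = 41184.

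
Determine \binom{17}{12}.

6188

C(17,12) = C(17,5) by symmetry.
C(17,5) = (17·16·15·14·13) / 5! = 742560 / 120 = 6188.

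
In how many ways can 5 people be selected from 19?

This is C(19,5) = 11628.

11628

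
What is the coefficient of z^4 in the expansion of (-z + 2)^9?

4032

The general term is C(9,j)·(-z)^j·(2)^(9-j); the z^4 term has j = 4.
C(9,4) = 126.
Coefficient = C(9,4) · 2^5 = 126 · 32 = 4032.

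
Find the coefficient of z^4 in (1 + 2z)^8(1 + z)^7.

7203

Coefficient of z^4 = Σ_{j} C(8,j)·2^j·C(7,4-j)·1^(4-j) for j from 0 to 4.
= 35 + 560 + 2352 + 3136 + 1120 = 7203.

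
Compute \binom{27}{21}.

C(27,21) = C(27,6) by symmetry.
C(27,6) = (27·26·25·24·23·22) / 6! = 213127200 / 720 = 296010.

296010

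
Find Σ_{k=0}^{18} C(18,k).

262144

Setting x = 1 in (1+x)^18 gives Σ C(18,k) = 2^18 = 262144.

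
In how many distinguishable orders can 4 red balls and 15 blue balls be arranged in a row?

Choose positions for the red balls: C(19,4) = 3876.

3876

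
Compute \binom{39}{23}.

37711260990

C(39,23) = C(39,16) by symmetry.
C(39,16) = (39·38·37·36·35·34·33·32·31·30·29·28·27·26·25·24) / 16! = 789024790105300869120000 / 20922789888000 = 37711260990.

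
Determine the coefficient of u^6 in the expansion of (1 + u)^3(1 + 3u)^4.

Coefficient of u^6 = Σ_{j} C(3,j)·1^j·C(4,6-j)·3^(6-j) for j from 2 to 3.
= 243 + 108 = 351.

351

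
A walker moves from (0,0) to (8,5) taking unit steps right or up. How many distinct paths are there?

Each path is a sequence of 13 steps with 8 rights: C(13,8) = 1287.

1287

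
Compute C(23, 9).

817190

C(23,9) = (23·22·21·20·19·18·17·16·15) / 9! = 296541907200 / 362880 = 817190.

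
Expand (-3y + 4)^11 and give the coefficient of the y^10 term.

2598156

The general term is C(11,j)·(-3y)^j·(4)^(11-j); the y^10 term has j = 10.
C(11,10) = 11.
Coefficient = C(11,10) · (-3)^10 · 4^1 = 11 · 59049 · 4 = 2598156.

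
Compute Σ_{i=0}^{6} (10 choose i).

848

1 + 10 + 45 + 120 + 210 + 252 + 210 = 848.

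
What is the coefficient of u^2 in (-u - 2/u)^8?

448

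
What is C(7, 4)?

C(7,4) = C(7,3) by symmetry.
C(7,3) = (7·6·5) / 3! = 210 / 6 = 35.

35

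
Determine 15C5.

3003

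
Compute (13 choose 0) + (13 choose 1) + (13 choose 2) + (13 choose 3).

1 + 13 + 78 + 286 = 378.

378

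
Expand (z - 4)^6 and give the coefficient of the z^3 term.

The general term is C(6,j)·(z)^j·(-4)^(6-j); the z^3 term has j = 3.
C(6,3) = 20.
Coefficient = C(6,3) · (-4)^3 = 20 · (-64) = -1280.

-1280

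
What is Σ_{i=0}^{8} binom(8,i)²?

Σ C(8,i)² is the coefficient of x^8 in (1+x)^8(1+x)^8 = (1+x)^16, i.e. C(16,8) = 12870.

12870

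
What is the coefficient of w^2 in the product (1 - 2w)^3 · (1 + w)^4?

Coefficient of w^2 = Σ_{j} C(3,j)·(-2)^j·C(4,2-j)·1^(2-j) for j from 0 to 2.
= 6 + (-24) + 12 = -6.

-6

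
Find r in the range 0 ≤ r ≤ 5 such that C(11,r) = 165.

C(11,r) increases on 0 ≤ r ≤ 5. C(11,2) = 55 and C(11,3) = 165, so r = 3.

3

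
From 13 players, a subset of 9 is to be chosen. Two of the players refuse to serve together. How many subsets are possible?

385

All 9-subsets: C(13,9) = 715. Those containing both fixed elements: C(11,7) = 330.
715 − 330 = 385.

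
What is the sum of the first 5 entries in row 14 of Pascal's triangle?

1 + 14 + 91 + 364 + 1001 = 1471.

1471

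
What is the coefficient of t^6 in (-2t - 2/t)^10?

46080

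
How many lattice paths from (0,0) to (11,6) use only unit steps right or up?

Each path is a sequence of 17 steps with 11 rights: C(17,11) = 12376.

12376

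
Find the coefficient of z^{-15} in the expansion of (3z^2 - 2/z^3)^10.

-414720

General term: C(10,j)·(3z^2)^j·(-2/z^3)^(10-j), with z-exponent 2j − 3(10−j) = 5j − 30.
Set 5j − 30 = -15: j = 3.
C(10,3) = 120; 3^3 = 27; (-2)^7 = -128.
Coefficient = 120 · 27 · (-128) = -414720.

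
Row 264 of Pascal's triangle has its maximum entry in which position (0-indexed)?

132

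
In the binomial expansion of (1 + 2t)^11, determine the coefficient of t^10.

11264

The general term is C(11,j)·(1)^j·(2t)^(11-j); the t^10 term has j = 1.
C(11,1) = 11.
Coefficient = C(11,1) · 2^10 = 11 · 1024 = 11264.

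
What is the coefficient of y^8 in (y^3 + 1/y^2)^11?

General term: C(11,j)·(y^3)^j·(1/y^2)^(11-j), with y-exponent 3j − 2(11−j) = 5j − 22.
Set 5j − 22 = 8: j = 6.
C(11,6) = 462; 1^6 = 1; 1^5 = 1.
Coefficient = 462 · 1 · 1 = 462.

462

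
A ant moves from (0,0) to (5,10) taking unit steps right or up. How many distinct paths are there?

3003

Each path is a sequence of 15 steps with 5 rights: C(15,5) = 3003.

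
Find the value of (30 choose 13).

119759850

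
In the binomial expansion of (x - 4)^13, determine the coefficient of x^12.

The general term is C(13,j)·(x)^j·(-4)^(13-j); the x^12 term has j = 12.
C(13,12) = 13.
Coefficient = C(13,12) · (-4)^1 = 13 · (-4) = -52.

-52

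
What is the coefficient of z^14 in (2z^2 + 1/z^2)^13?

General term: C(13,j)·(2z^2)^j·(1/z^2)^(13-j), with z-exponent 2j − 2(13−j) = 4j − 26.
Set 4j − 26 = 14: j = 10.
C(13,10) = 286; 2^10 = 1024; 1^3 = 1.
Coefficient = 286 · 1024 · 1 = 292864.

292864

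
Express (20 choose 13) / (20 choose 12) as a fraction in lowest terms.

C(n,k+1)/C(n,k) = (n−k)/(k+1) = (20−12)/(12+1) = 8/13.

8/13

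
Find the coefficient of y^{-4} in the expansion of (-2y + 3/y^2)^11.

General term: C(11,j)·(-2y)^j·(3/y^2)^(11-j), with y-exponent 1j − 2(11−j) = 3j − 22.
Set 3j − 22 = -4: j = 6.
C(11,6) = 462; (-2)^6 = 64; 3^5 = 243.
Coefficient = 462 · 64 · 243 = 7185024.

7185024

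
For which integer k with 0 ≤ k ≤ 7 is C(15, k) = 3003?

C(15,k) increases on 0 ≤ k ≤ 7. C(15,4) = 1365 and C(15,5) = 3003, so k = 5.

5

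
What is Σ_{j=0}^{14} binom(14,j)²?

Σ C(14,j)² is the coefficient of x^14 in (1+x)^14(1+x)^14 = (1+x)^28, i.e. C(28,14) = 40116600.

40116600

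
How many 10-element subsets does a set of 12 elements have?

C(12,10) = C(12,2) by symmetry.
C(12,2) = (12·11) / 2! = 132 / 2 = 66.

66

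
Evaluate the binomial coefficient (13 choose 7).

1716

C(13,7) = C(13,6) by symmetry.
C(13,6) = (13·12·11·10·9·8) / 6! = 1235520 / 720 = 1716.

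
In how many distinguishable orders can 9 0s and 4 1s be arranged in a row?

Choose positions for the 0s: C(13,9) = 715.

715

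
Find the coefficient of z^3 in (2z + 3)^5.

The general term is C(5,j)·(2z)^j·(3)^(5-j); the z^3 term has j = 3.
C(5,3) = 10.
Coefficient = C(5,3) · 2^3 · 3^2 = 10 · 8 · 9 = 720.

720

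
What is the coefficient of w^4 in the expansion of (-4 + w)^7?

-2240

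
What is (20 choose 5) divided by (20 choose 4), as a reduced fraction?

16/5

C(n,k+1)/C(n,k) = (n−k)/(k+1) = (20−4)/(4+1) = 16/5.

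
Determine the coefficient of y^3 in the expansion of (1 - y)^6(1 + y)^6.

Coefficient of y^3 = Σ_{j} C(6,j)·(-1)^j·C(6,3-j)·1^(3-j) for j from 0 to 3.
= 20 + (-90) + 90 + (-20) = 0.

0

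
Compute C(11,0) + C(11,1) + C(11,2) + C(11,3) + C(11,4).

1 + 11 + 55 + 165 + 330 = 562.

562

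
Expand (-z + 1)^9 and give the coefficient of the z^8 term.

9

The general term is C(9,j)·(-z)^j·(1)^(9-j); the z^8 term has j = 8.
C(9,8) = 9.
Coefficient = C(9,8) = 9.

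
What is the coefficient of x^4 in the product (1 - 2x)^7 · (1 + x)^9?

14

Coefficient of x^4 = Σ_{j} C(7,j)·(-2)^j·C(9,4-j)·1^(4-j) for j from 0 to 4.
= 126 + (-1176) + 3024 + (-2520) + 560 = 14.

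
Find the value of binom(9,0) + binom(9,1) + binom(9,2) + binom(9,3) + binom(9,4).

1 + 9 + 36 + 84 + 126 = 256.

256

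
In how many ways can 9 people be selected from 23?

817190

This is C(23,9) = 817190.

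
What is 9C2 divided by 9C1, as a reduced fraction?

4

C(n,k+1)/C(n,k) = (n−k)/(k+1) = (9−1)/(1+1) = 8/2 = 4.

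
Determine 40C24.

C(40,24) = C(40,16) by symmetry.
C(40,16) = (40·39·38·37·36·35·34·33·32·31·30·29·28·27·26·25) / 16! = 1315041316842168115200000 / 20922789888000 = 62852101650.

62852101650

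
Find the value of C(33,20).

C(33,20) = C(33,13) by symmetry.
C(33,13) = (33·32·31·30·29·28·27·26·25·24·23·22·21) / 13! = 3569119343741952000 / 6227020800 = 573166440.

573166440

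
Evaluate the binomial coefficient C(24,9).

1307504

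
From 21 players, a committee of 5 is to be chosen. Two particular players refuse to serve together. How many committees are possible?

All 5-subsets: C(21,5) = 20349. Those containing both fixed elements: C(19,3) = 969.
20349 − 969 = 19380.

19380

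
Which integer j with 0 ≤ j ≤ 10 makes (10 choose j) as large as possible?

5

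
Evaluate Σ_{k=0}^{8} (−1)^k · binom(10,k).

9

The partial alternating sum Σ_{k=0}^{8} (−1)^k C(10,k) = (−1)^8 C(9,8) = 9.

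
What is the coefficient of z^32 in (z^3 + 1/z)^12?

12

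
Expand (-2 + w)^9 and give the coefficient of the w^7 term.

The general term is C(9,j)·(-2)^j·(w)^(9-j); the w^7 term has j = 2.
C(9,2) = 36.
Coefficient = C(9,2) · (-2)^2 = 36 · 4 = 144.

144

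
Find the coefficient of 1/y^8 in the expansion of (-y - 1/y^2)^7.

-21

General term: C(7,j)·(-y)^j·(-1/y^2)^(7-j), with y-exponent 1j − 2(7−j) = 3j − 14.
Set 3j − 14 = -8: j = 2.
C(7,2) = 21; (-1)^2 = 1; (-1)^5 = -1.
Coefficient = 21 · 1 · (-1) = -21.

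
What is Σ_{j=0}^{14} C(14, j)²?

40116600

By Vandermonde's identity, Σ C(14,j)² = C(28,14) = 40116600.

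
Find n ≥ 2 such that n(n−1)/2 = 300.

25

n(n−1)/2 = 300 ⇒ n(n−1) = 600. Since 25·24 = 600, n = 25.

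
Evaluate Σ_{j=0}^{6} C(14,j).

1 + 14 + 91 + 364 + 1001 + 2002 + 3003 = 6476.

6476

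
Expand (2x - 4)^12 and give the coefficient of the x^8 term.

The general term is C(12,j)·(2x)^j·(-4)^(12-j); the x^8 term has j = 8.
C(12,8) = 495.
Coefficient = C(12,8) · 2^8 · (-4)^4 = 495 · 256 · 256 = 32440320.

32440320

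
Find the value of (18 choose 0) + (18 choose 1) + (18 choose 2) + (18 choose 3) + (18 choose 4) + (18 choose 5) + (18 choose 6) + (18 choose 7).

63004

1 + 18 + 153 + 816 + 3060 + 8568 + 18564 + 31824 = 63004.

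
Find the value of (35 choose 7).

6724520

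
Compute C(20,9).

167960

C(20,9) = (20·19·18·17·16·15·14·13·12) / 9! = 60949324800 / 362880 = 167960.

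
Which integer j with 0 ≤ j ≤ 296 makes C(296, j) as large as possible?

C(296,j) is maximized at j = 296/2 = 148.

148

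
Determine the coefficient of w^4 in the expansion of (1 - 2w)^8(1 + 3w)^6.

Coefficient of w^4 = Σ_{j} C(8,j)·(-2)^j·C(6,4-j)·3^(4-j) for j from 0 to 4.
= 1215 + (-8640) + 15120 + (-8064) + 1120 = 751.

751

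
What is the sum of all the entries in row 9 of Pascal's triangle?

The entries of row 9 sum to 2^9 = 512.

512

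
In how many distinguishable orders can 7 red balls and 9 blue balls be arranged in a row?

11440

Choose positions for the red balls: C(16,7) = 11440.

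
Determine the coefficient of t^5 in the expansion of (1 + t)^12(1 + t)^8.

(1 + t)^12(1 + t)^8 = (1 + t)^20, so the coefficient of t^5 is C(20,5)·1^5 = 15504·1 = 15504.

15504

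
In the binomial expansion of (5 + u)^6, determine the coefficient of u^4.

375

The general term is C(6,j)·(5)^j·(u)^(6-j); the u^4 term has j = 2.
C(6,2) = 15.
Coefficient = C(6,2) · 5^2 = 15 · 25 = 375.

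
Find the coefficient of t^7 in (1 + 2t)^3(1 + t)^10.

6084

Coefficient of t^7 = Σ_{j} C(3,j)·2^j·C(10,7-j)·1^(7-j) for j from 0 to 3.
= 120 + 1260 + 3024 + 1680 = 6084.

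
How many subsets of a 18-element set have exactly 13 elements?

8568

Choose the 13 positions: C(18,13) = 8568.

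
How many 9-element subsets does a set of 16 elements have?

11440

C(16,9) = C(16,7) by symmetry.
C(16,7) = (16·15·14·13·12·11·10) / 7! = 57657600 / 5040 = 11440.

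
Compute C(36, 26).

254186856

C(36,26) = C(36,10) by symmetry.
C(36,10) = (36·35·34·33·32·31·30·29·28·27) / 10! = 922393263052800 / 3628800 = 254186856.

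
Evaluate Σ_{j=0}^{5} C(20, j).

21700

1 + 20 + 190 + 1140 + 4845 + 15504 = 21700.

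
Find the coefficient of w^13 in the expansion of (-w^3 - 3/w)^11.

General term: C(11,j)·(-w^3)^j·(-3/w)^(11-j), with w-exponent 3j − 1(11−j) = 4j − 11.
Set 4j − 11 = 13: j = 6.
C(11,6) = 462; (-1)^6 = 1; (-3)^5 = -243.
Coefficient = 462 · 1 · (-243) = -112266.

-112266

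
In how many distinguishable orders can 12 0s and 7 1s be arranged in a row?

Choose positions for the 0s: C(19,12) = 50388.

50388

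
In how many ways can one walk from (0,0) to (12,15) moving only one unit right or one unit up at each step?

17383860

Each path is a sequence of 27 steps with 12 rights: C(27,12) = 17383860.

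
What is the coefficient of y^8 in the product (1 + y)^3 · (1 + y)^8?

165

(1 + y)^3(1 + y)^8 = (1 + y)^11, so the coefficient of y^8 is C(11,8)·1^8 = 165·1 = 165.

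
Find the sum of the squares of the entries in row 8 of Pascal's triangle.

12870

By Vandermonde's identity, Σ C(8,k)² = C(16,8) = 12870.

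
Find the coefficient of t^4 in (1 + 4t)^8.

17920

The general term is C(8,j)·(1)^j·(4t)^(8-j); the t^4 term has j = 4.
C(8,4) = 70.
Coefficient = C(8,4) · 4^4 = 70 · 256 = 17920.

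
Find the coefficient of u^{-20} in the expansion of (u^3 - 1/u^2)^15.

General term: C(15,j)·(u^3)^j·(-1/u^2)^(15-j), with u-exponent 3j − 2(15−j) = 5j − 30.
Set 5j − 30 = -20: j = 2.
C(15,2) = 105; 1^2 = 1; (-1)^13 = -1.
Coefficient = 105 · 1 · (-1) = -105.

-105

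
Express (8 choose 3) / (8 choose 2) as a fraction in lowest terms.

C(n,k+1)/C(n,k) = (n−k)/(k+1) = (8−2)/(2+1) = 6/3 = 2.

2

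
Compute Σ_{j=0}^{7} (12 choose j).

1 + 12 + 66 + 220 + 495 + 792 + 924 + 792 = 3302.

3302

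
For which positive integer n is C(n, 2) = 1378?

53

n(n−1)/2 = 1378 ⇒ n(n−1) = 2756. Since 53·52 = 2756, n = 53.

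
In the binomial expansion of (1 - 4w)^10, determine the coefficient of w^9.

The general term is C(10,j)·(1)^j·(-4w)^(10-j); the w^9 term has j = 1.
C(10,1) = 10.
Coefficient = C(10,1) · (-4)^9 = 10 · (-262144) = -2621440.

-2621440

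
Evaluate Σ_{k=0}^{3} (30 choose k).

4526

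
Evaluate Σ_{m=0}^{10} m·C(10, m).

Differentiating (1+x)^10 and setting x=1: Σ m·C(10,m) = 10·2^9 = 5120.

5120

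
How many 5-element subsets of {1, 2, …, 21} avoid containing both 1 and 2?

All 5-subsets: C(21,5) = 20349. Those containing both fixed elements: C(19,3) = 969.
20349 − 969 = 19380.

19380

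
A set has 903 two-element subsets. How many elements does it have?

43

n(n−1)/2 = 903 ⇒ n(n−1) = 1806. Since 43·42 = 1806, n = 43.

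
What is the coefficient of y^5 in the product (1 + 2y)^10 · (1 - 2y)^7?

Coefficient of y^5 = Σ_{j} C(10,j)·2^j·C(7,5-j)·(-2)^(5-j) for j from 0 to 5.
= (-672) + 11200 + (-50400) + 80640 + (-47040) + 8064 = 1792.

1792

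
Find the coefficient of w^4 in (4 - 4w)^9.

The general term is C(9,j)·(4)^j·(-4w)^(9-j); the w^4 term has j = 5.
C(9,5) = 126.
Coefficient = C(9,5) · 4^5 · (-4)^4 = 126 · 1024 · 256 = 33030144.

33030144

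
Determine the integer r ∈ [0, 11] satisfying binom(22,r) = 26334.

C(22,r) increases on 0 ≤ r ≤ 11. C(22,4) = 7315 and C(22,5) = 26334, so r = 5.

5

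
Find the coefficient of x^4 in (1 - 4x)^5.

1280

The general term is C(5,j)·(1)^j·(-4x)^(5-j); the x^4 term has j = 1.
C(5,1) = 5.
Coefficient = C(5,1) · (-4)^4 = 5 · 256 = 1280.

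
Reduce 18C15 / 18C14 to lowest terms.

C(n,k+1)/C(n,k) = (n−k)/(k+1) = (18−14)/(14+1) = 4/15.

4/15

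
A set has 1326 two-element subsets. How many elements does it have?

n(n−1)/2 = 1326 ⇒ n(n−1) = 2652. Since 52·51 = 2652, n = 52.

52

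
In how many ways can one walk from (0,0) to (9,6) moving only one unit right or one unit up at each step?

Each path is a sequence of 15 steps with 9 rights: C(15,9) = 5005.

5005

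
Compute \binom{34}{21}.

927983760

C(34,21) = C(34,13) by symmetry.
C(34,13) = (34·33·32·31·30·29·28·27·26·25·24·23·22) / 13! = 5778574175582208000 / 6227020800 = 927983760.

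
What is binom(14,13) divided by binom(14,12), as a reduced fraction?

C(n,k+1)/C(n,k) = (n−k)/(k+1) = (14−12)/(12+1) = 2/13.

2/13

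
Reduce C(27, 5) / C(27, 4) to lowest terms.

23/5

C(n,k+1)/C(n,k) = (n−k)/(k+1) = (27−4)/(4+1) = 23/5.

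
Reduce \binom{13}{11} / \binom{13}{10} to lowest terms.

C(n,k+1)/C(n,k) = (n−k)/(k+1) = (13−10)/(10+1) = 3/11.

3/11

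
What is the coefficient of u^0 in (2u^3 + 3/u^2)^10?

2449440

General term: C(10,j)·(2u^3)^j·(3/u^2)^(10-j), with u-exponent 3j − 2(10−j) = 5j − 20.
Set 5j − 20 = 0: j = 4.
C(10,4) = 210; 2^4 = 16; 3^6 = 729.
Coefficient = 210 · 16 · 729 = 2449440.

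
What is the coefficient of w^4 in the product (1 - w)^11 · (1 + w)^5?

Coefficient of w^4 = Σ_{j} C(11,j)·(-1)^j·C(5,4-j)·1^(4-j) for j from 0 to 4.
= 5 + (-110) + 550 + (-825) + 330 = -50.

-50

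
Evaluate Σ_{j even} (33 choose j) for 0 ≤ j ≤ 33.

4294967296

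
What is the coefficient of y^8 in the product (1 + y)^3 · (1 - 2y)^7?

Coefficient of y^8 = Σ_{j} C(3,j)·1^j·C(7,8-j)·(-2)^(8-j) for j from 1 to 3.
= (-384) + 1344 + (-672) = 288.

288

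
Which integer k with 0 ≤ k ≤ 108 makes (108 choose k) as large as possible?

C(108,k) is maximized at k = 108/2 = 54.

54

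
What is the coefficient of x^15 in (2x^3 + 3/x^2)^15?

1868106240

General term: C(15,j)·(2x^3)^j·(3/x^2)^(15-j), with x-exponent 3j − 2(15−j) = 5j − 30.
Set 5j − 30 = 15: j = 9.
C(15,9) = 5005; 2^9 = 512; 3^6 = 729.
Coefficient = 5005 · 512 · 729 = 1868106240.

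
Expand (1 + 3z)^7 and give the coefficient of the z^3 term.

945

The general term is C(7,j)·(1)^j·(3z)^(7-j); the z^3 term has j = 4.
C(7,4) = 35.
Coefficient = C(7,4) · 3^3 = 35 · 27 = 945.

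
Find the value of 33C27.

1107568

C(33,27) = C(33,6) by symmetry.
C(33,6) = (33·32·31·30·29·28) / 6! = 797448960 / 720 = 1107568.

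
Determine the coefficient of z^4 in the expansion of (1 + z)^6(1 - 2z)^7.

-125

Coefficient of z^4 = Σ_{j} C(6,j)·1^j·C(7,4-j)·(-2)^(4-j) for j from 0 to 4.
= 560 + (-1680) + 1260 + (-280) + 15 = -125.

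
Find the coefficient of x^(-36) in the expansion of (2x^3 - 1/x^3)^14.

General term: C(14,j)·(2x^3)^j·(-1/x^3)^(14-j), with x-exponent 3j − 3(14−j) = 6j − 42.
Set 6j − 42 = -36: j = 1.
C(14,1) = 14; 2^1 = 2; (-1)^13 = -1.
Coefficient = 14 · 2 · (-1) = -28.

-28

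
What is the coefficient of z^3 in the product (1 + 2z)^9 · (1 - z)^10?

-78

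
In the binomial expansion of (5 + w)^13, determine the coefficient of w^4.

1396484375

The general term is C(13,j)·(5)^j·(w)^(13-j); the w^4 term has j = 9.
C(13,9) = 715.
Coefficient = C(13,9) · 5^9 = 715 · 1953125 = 1396484375.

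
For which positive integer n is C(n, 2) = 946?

n(n−1)/2 = 946 ⇒ n(n−1) = 1892. Since 44·43 = 1892, n = 44.

44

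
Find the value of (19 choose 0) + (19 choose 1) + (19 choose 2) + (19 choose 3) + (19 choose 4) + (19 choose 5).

16664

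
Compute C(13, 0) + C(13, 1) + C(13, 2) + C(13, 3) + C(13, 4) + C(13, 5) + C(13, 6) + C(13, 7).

5812

1 + 13 + 78 + 286 + 715 + 1287 + 1716 + 1716 = 5812.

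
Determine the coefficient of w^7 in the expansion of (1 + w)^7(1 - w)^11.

56

Coefficient of w^7 = Σ_{j} C(7,j)·1^j·C(11,7-j)·(-1)^(7-j) for j from 0 to 7.
= (-330) + 3234 + (-9702) + 11550 + (-5775) + 1155 + (-77) + 1 = 56.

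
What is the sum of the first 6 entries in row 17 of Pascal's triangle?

9402

1 + 17 + 136 + 680 + 2380 + 6188 = 9402.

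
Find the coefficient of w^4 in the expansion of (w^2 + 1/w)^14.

3003

General term: C(14,j)·(w^2)^j·(1/w)^(14-j), with w-exponent 2j − 1(14−j) = 3j − 14.
Set 3j − 14 = 4: j = 6.
C(14,6) = 3003; 1^6 = 1; 1^8 = 1.
Coefficient = 3003 · 1 · 1 = 3003.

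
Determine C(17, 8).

24310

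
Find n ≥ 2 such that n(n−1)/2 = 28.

8

n(n−1)/2 = 28 ⇒ n(n−1) = 56. Since 8·7 = 56, n = 8.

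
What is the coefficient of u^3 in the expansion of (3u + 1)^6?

The general term is C(6,j)·(3u)^j·(1)^(6-j); the u^3 term has j = 3.
C(6,3) = 20.
Coefficient = C(6,3) · 3^3 = 20 · 27 = 540.

540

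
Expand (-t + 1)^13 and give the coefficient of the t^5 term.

-1287

The general term is C(13,j)·(-t)^j·(1)^(13-j); the t^5 term has j = 5.
C(13,5) = 1287.
Coefficient = C(13,5) · (-1)^5 = 1287 · (-1) = -1287.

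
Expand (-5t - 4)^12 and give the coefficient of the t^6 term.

59136000000

The general term is C(12,j)·(-5t)^j·(-4)^(12-j); the t^6 term has j = 6.
C(12,6) = 924.
Coefficient = C(12,6) · (-5)^6 · (-4)^6 = 924 · 15625 · 4096 = 59136000000.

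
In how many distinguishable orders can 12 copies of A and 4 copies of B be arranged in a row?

1820

Choose positions for the A's: C(16,12) = 1820.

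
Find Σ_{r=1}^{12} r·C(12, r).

Differentiating (1+x)^12 and setting x=1: Σ r·C(12,r) = 12·2^11 = 24576.

24576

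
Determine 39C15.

C(39,15) = (39·38·37·36·35·34·33·32·31·30·29·28·27·26·25) / 15! = 32876032921054202880000 / 1307674368000 = 25140840660.

25140840660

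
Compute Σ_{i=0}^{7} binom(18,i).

1 + 18 + 153 + 816 + 3060 + 8568 + 18564 + 31824 = 63004.

63004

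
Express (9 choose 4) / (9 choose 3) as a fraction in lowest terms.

3/2

C(n,k+1)/C(n,k) = (n−k)/(k+1) = (9−3)/(3+1) = 6/4 = 3/2.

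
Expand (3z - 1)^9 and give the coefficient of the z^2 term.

-324

The general term is C(9,j)·(3z)^j·(-1)^(9-j); the z^2 term has j = 2.
C(9,2) = 36.
Coefficient = C(9,2) · 3^2 · (-1)^7 = 36 · 9 · (-1) = -324.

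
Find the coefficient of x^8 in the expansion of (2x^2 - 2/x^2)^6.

General term: C(6,j)·(2x^2)^j·(-2/x^2)^(6-j), with x-exponent 2j − 2(6−j) = 4j − 12.
Set 4j − 12 = 8: j = 5.
C(6,5) = 6; 2^5 = 32; (-2)^1 = -2.
Coefficient = 6 · 32 · (-2) = -384.

-384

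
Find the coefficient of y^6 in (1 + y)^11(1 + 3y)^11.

3956007

Coefficient of y^6 = Σ_{j} C(11,j)·1^j·C(11,6-j)·3^(6-j) for j from 0 to 6.
= 336798 + 1234926 + 1470150 + 735075 + 163350 + 15246 + 462 = 3956007.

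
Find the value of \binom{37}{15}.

9364199760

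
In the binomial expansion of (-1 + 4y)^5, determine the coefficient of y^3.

The general term is C(5,j)·(-1)^j·(4y)^(5-j); the y^3 term has j = 2.
C(5,2) = 10.
Coefficient = C(5,2) · 4^3 = 10 · 64 = 640.

640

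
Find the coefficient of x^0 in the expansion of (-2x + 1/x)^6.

General term: C(6,j)·(-2x)^j·(1/x)^(6-j), with x-exponent 1j − 1(6−j) = 2j − 6.
Set 2j − 6 = 0: j = 3.
C(6,3) = 20; (-2)^3 = -8; 1^3 = 1.
Coefficient = 20 · (-8) · 1 = -160.

-160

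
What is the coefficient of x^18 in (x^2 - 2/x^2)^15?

-3640

General term: C(15,j)·(x^2)^j·(-2/x^2)^(15-j), with x-exponent 2j − 2(15−j) = 4j − 30.
Set 4j − 30 = 18: j = 12.
C(15,12) = 455; 1^12 = 1; (-2)^3 = -8.
Coefficient = 455 · 1 · (-8) = -3640.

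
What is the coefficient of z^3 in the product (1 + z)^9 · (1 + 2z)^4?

Coefficient of z^3 = Σ_{j} C(9,j)·1^j·C(4,3-j)·2^(3-j) for j from 0 to 3.
= 32 + 216 + 288 + 84 = 620.

620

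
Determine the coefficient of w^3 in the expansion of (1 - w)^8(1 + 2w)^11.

120

Coefficient of w^3 = Σ_{j} C(8,j)·(-1)^j·C(11,3-j)·2^(3-j) for j from 0 to 3.
= 1320 + (-1760) + 616 + (-56) = 120.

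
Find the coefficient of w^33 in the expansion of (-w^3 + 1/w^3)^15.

General term: C(15,j)·(-w^3)^j·(1/w^3)^(15-j), with w-exponent 3j − 3(15−j) = 6j − 45.
Set 6j − 45 = 33: j = 13.
C(15,13) = 105; (-1)^13 = -1; 1^2 = 1.
Coefficient = 105 · (-1) · 1 = -105.

-105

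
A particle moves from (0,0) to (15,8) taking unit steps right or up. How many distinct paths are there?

490314

Each path is a sequence of 23 steps with 15 rights: C(23,15) = 490314.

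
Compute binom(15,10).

C(15,10) = C(15,5) by symmetry.
C(15,5) = (15·14·13·12·11) / 5! = 360360 / 120 = 3003.

3003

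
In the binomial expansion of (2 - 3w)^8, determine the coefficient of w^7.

-34992

The general term is C(8,j)·(2)^j·(-3w)^(8-j); the w^7 term has j = 1.
C(8,1) = 8.
Coefficient = C(8,1) · 2^1 · (-3)^7 = 8 · 2 · (-2187) = -34992.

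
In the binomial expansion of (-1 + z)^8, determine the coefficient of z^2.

28

The general term is C(8,j)·(-1)^j·(z)^(8-j); the z^2 term has j = 6.
C(8,6) = 28.
Coefficient = C(8,6) = 28.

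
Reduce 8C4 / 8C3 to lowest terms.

5/4

C(n,k+1)/C(n,k) = (n−k)/(k+1) = (8−3)/(3+1) = 5/4.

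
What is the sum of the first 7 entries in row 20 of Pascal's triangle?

60460

1 + 20 + 190 + 1140 + 4845 + 15504 + 38760 = 60460.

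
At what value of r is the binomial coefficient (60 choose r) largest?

30

C(60,r) is maximized at r = 60/2 = 30.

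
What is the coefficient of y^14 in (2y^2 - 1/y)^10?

11520

General term: C(10,j)·(2y^2)^j·(-1/y)^(10-j), with y-exponent 2j − 1(10−j) = 3j − 10.
Set 3j − 10 = 14: j = 8.
C(10,8) = 45; 2^8 = 256; (-1)^2 = 1.
Coefficient = 45 · 256 · 1 = 11520.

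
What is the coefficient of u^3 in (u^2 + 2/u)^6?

160

General term: C(6,j)·(u^2)^j·(2/u)^(6-j), with u-exponent 2j − 1(6−j) = 3j − 6.
Set 3j − 6 = 3: j = 3.
C(6,3) = 20; 1^3 = 1; 2^3 = 8.
Coefficient = 20 · 1 · 8 = 160.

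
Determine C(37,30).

10295472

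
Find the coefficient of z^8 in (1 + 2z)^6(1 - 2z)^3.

Coefficient of z^8 = Σ_{j} C(6,j)·2^j·C(3,8-j)·(-2)^(8-j) for j from 5 to 6.
= (-1536) + 768 = -768.

-768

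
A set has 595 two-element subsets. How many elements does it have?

35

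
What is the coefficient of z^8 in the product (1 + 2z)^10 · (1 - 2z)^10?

53760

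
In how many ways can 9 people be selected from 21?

293930

This is C(21,9) = 293930.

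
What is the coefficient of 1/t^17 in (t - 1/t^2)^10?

General term: C(10,j)·(t)^j·(-1/t^2)^(10-j), with t-exponent 1j − 2(10−j) = 3j − 20.
Set 3j − 20 = -17: j = 1.
C(10,1) = 10; 1^1 = 1; (-1)^9 = -1.
Coefficient = 10 · 1 · (-1) = -10.

-10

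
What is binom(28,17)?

21474180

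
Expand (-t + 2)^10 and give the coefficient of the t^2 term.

The general term is C(10,j)·(-t)^j·(2)^(10-j); the t^2 term has j = 2.
C(10,2) = 45.
Coefficient = C(10,2) · 2^8 = 45 · 256 = 11520.

11520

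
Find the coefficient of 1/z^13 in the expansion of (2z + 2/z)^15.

491520

General term: C(15,j)·(2z)^j·(2/z)^(15-j), with z-exponent 1j − 1(15−j) = 2j − 15.
Set 2j − 15 = -13: j = 1.
C(15,1) = 15; 2^1 = 2; 2^14 = 16384.
Coefficient = 15 · 2 · 16384 = 491520.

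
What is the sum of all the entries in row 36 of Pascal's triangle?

68719476736

Setting x = 1 in (1+x)^36 gives Σ C(36,k) = 2^36 = 68719476736.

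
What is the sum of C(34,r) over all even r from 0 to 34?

8589934592

Even-r terms of row 34 sum to 2^33 = 8589934592.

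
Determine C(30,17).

C(30,17) = C(30,13) by symmetry.
C(30,13) = (30·29·28·27·26·25·24·23·22·21·20·19·18) / 13! = 745747076954880000 / 6227020800 = 119759850.

119759850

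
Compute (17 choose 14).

680

C(17,14) = C(17,3) by symmetry.
C(17,3) = (17·16·15) / 3! = 4080 / 6 = 680.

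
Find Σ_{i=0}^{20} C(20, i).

1048576

Setting x = 1 in (1+x)^20 gives Σ C(20,i) = 2^20 = 1048576.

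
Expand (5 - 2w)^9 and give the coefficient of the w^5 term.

-2520000

The general term is C(9,j)·(5)^j·(-2w)^(9-j); the w^5 term has j = 4.
C(9,4) = 126.
Coefficient = C(9,4) · 5^4 · (-2)^5 = 126 · 625 · (-32) = -2520000.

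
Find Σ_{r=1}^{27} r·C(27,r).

Since r·C(27,r) = 27·C(26,r−1), the sum is 27·2^26 = 27·67108864 = 1811939328.

1811939328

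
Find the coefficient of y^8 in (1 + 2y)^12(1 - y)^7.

13968

Coefficient of y^8 = Σ_{j} C(12,j)·2^j·C(7,8-j)·(-1)^(8-j) for j from 1 to 8.
= (-24) + 1848 + (-36960) + 277200 + (-887040) + 1241856 + (-709632) + 126720 = 13968.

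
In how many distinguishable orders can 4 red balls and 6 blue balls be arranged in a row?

Choose positions for the red balls: C(10,4) = 210.

210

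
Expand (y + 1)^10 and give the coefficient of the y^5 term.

The general term is C(10,j)·(y)^j·(1)^(10-j); the y^5 term has j = 5.
C(10,5) = 252.
Coefficient = C(10,5) = 252.

252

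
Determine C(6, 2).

C(6,2) = (6·5) / 2! = 30 / 2 = 15.

15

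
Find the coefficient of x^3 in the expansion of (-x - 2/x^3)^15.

General term: C(15,j)·(-x)^j·(-2/x^3)^(15-j), with x-exponent 1j − 3(15−j) = 4j − 45.
Set 4j − 45 = 3: j = 12.
C(15,12) = 455; (-1)^12 = 1; (-2)^3 = -8.
Coefficient = 455 · 1 · (-8) = -3640.

-3640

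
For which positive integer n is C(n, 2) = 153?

18

n(n−1)/2 = 153 ⇒ n(n−1) = 306. Since 18·17 = 306, n = 18.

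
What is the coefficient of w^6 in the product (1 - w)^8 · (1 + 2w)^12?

Coefficient of w^6 = Σ_{j} C(8,j)·(-1)^j·C(12,6-j)·2^(6-j) for j from 0 to 6.
= 59136 + (-202752) + 221760 + (-98560) + 18480 + (-1344) + 28 = -3252.

-3252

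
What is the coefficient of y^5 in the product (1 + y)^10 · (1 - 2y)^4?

Coefficient of y^5 = Σ_{j} C(10,j)·1^j·C(4,5-j)·(-2)^(5-j) for j from 1 to 5.
= 160 + (-1440) + 2880 + (-1680) + 252 = 172.

172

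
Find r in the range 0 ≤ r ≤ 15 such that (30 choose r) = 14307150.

C(30,r) increases on 0 ≤ r ≤ 15. C(30,8) = 5852925 and C(30,9) = 14307150, so r = 9.

9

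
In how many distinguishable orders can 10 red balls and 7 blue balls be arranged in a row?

19448

Choose positions for the red balls: C(17,10) = 19448.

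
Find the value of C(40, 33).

18643560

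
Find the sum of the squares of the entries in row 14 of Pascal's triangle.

40116600

By Vandermonde's identity, Σ C(14,r)² = C(28,14) = 40116600.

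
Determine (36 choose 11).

C(36,11) = (36·35·34·33·32·31·30·29·28·27·26) / 11! = 23982224839372800 / 39916800 = 600805296.

600805296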